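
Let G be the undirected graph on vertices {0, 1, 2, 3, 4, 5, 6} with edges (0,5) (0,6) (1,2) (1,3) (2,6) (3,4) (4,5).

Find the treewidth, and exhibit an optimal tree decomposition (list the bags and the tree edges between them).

Each bag holds 3 vertices, so the decomposition has width 2, which upper-bounds the treewidth. The edges 0–5–4–3–1–2–6–0 form a cycle, so G is not a tree and its treewidth is at least 2. The upper and lower bounds meet at 2, so that is the treewidth.

Treewidth 2.
Bags: B1 = {0, 4, 5}  B2 = {0, 3, 4}  B3 = {0, 1, 3}  B4 = {0, 1, 2}  B5 = {0, 2, 6}
Tree: B1–B2, B2–B3, B3–B4, B4–B5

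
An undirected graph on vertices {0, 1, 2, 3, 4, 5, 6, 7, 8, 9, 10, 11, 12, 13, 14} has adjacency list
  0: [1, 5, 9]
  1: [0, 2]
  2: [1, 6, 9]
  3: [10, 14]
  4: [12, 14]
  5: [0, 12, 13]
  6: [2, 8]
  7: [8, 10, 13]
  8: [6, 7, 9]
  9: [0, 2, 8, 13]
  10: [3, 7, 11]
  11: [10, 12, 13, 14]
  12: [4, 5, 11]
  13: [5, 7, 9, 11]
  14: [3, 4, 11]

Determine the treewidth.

A width-3 tree decomposition is:
Bags: B1 = {1, 2, 6, 8}  B2 = {1, 2, 8, 9}  B3 = {0, 1, 8, 9}  B4 = {0, 7, 8, 9}  B5 = {0, 7, 9, 13}  B6 = {0, 5, 7, 13}  B7 = {5, 7, 10, 13}  B8 = {5, 10, 11, 13}  B9 = {5, 10, 11, 12}  B10 = {3, 10, 11, 12}  B11 = {3, 11, 12, 14}  B12 = {3, 4, 12, 14}
Tree: B1–B2, B2–B3, B3–B4, B4–B5, B5–B6, B6–B7, B7–B8, B8–B9, B9–B10, B10–B11, B11–B12
Each bag holds 4 vertices, so the decomposition has width 3, which upper-bounds the treewidth. For the lower bound: the 4 vertex sets {1,2,6}, {8}, {9}, {0,5,7,13} are disjoint, each induces a connected subgraph, and every pair is joined by at least one edge of G. Contracting each set to a single vertex therefore yields K_{4} as a minor, and since treewidth is minor-monotone, tw(G) ≥ tw(K_{4}) = 3. Hence tw(G) = 3 exactly.

3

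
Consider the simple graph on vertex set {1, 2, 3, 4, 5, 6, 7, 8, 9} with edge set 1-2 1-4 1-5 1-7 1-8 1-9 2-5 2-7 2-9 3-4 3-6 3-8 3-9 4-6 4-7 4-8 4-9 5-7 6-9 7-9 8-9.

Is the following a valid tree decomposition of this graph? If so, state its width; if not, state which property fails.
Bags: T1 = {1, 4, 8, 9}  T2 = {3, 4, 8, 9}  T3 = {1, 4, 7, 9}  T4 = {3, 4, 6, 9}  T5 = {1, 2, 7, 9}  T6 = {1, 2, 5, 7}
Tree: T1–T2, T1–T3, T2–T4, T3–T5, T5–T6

Every vertex of G appears in some bag (union = {1, 2, 3, 4, 5, 6, 7, 8, 9}); every edge is covered by a bag; and for each vertex v the set of bags containing v is connected in the bag tree. The decomposition is therefore valid. The largest bag has 4 vertices, so the width is 3.

Yes; width 3.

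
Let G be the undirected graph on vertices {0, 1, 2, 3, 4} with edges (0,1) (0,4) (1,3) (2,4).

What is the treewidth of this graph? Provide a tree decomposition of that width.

Treewidth 1.
One such decomposition:
Bags: B1 = {1, 3}  B2 = {0, 1}  B3 = {0, 4}  B4 = {2, 4}
Tree: B1–B2, B2–B3, B3–B4

The largest bag has 2 vertices, giving width 1; this decomposition certifies tw(G) ≤ 1. Since G has at least one edge (e.g. 3–1), it is not an edgeless graph, so tw(G) ≥ 1. Combining the bounds, tw(G) = 1.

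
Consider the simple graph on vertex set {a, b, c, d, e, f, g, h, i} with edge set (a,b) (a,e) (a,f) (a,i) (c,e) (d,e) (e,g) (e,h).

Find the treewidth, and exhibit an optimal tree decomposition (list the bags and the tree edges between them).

Every bag has size at most 2, so the width is 2 − 1 = 1 and tw(G) ≤ 1. Since G has at least one edge (e.g. e–g), it is not an edgeless graph, so tw(G) ≥ 1. Therefore the treewidth is 1.

Treewidth 1.
Bags: B1 = {e, g}  B2 = {c, e}  B3 = {a, e}  B4 = {e, h}  B5 = {d, e}  B6 = {a, i}  B7 = {a, b}  B8 = {a, f}
Tree: B1–B2, B2–B3, B3–B4, B2–B5, B3–B6, B3–B7, B6–B8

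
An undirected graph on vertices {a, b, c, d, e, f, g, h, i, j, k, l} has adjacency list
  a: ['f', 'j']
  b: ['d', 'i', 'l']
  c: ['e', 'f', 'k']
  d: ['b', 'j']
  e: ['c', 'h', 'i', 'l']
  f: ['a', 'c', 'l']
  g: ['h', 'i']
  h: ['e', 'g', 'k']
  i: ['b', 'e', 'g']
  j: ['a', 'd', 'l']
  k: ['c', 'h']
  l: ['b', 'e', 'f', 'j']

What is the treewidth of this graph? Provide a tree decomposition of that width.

Treewidth 3.
One such decomposition:
Bags: B1 = {c, g, h, k}  B2 = {c, e, g, h}  B3 = {c, e, g, i}  B4 = {c, e, f, i}  B5 = {e, f, i, l}  B6 = {b, f, i, l}  B7 = {a, b, f, l}  B8 = {a, b, j, l}  B9 = {a, b, d, j}
Tree: B1–B2, B2–B3, B3–B4, B4–B5, B5–B6, B6–B7, B7–B8, B8–B9

Each bag holds 4 vertices, so the decomposition has width 3, which upper-bounds the treewidth. For the lower bound: the 4 vertex sets {g,h,k}, {c}, {e}, {b,f,i,l} are disjoint, each induces a connected subgraph, and every pair is joined by at least one edge of G. Contracting each set to a single vertex therefore yields K_{4} as a minor, and since treewidth is minor-monotone, tw(G) ≥ tw(K_{4}) = 3. Hence tw(G) = 3 exactly.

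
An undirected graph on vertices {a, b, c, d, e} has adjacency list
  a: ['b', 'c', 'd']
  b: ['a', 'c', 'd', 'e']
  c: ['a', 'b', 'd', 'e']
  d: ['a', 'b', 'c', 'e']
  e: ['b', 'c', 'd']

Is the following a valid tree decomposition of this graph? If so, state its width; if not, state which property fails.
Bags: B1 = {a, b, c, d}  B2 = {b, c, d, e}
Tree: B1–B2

Yes; width 3.

Every vertex of G appears in some bag (union = {a, b, c, d, e}); every edge is covered by a bag; and for each vertex v the set of bags containing v is connected in the bag tree. The decomposition is therefore valid. The largest bag has 4 vertices, so the width is 3.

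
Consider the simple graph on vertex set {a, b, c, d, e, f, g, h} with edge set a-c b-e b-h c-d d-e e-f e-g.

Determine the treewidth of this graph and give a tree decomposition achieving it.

Treewidth 1.
Bags: B1 = {e, g}  B2 = {e, f}  B3 = {d, e}  B4 = {c, d}  B5 = {b, e}  B6 = {a, c}  B7 = {b, h}
Tree: B1–B2, B2–B3, B3–B4, B2–B5, B4–B6, B5–B7

Each bag holds 2 vertices, so the decomposition has width 1, which upper-bounds the treewidth. Any graph with an edge has treewidth ≥ 1, and G has the edge e–g. Hence tw(G) = 1 exactly.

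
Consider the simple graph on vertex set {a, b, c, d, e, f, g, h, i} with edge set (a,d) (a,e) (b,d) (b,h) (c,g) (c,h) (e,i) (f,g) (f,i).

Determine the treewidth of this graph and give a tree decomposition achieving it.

The largest bag has 3 vertices, giving width 2; this decomposition certifies tw(G) ≤ 2. Since h–c–g–f–i–e–a–d–b–h is a cycle in G, G is not acyclic. Forests are exactly the graphs of treewidth ≤ 1, so tw(G) ≥ 2. Therefore the treewidth is 2.

Treewidth 2.
One optimal decomposition is:
Bags: B1 = {c, g, h}  B2 = {f, g, h}  B3 = {f, h, i}  B4 = {e, h, i}  B5 = {a, e, h}  B6 = {a, d, h}  B7 = {b, d, h}
Tree: B1–B2, B2–B3, B3–B4, B4–B5, B5–B6, B6–B7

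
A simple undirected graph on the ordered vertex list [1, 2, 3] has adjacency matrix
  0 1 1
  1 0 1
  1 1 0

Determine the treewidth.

A width-2 tree decomposition is:
Bags: B1 = {1, 2, 3}
Tree: (single bag)
A single bag containing all 3 vertices is trivially a valid decomposition of width 2. Conversely, {1, 2, 3} is a clique of size 3, and the vertices of any clique must share a bag in every tree decomposition; so some bag has ≥ 3 vertices and tw(G) ≥ 2. Hence tw(G) = 2 exactly.

2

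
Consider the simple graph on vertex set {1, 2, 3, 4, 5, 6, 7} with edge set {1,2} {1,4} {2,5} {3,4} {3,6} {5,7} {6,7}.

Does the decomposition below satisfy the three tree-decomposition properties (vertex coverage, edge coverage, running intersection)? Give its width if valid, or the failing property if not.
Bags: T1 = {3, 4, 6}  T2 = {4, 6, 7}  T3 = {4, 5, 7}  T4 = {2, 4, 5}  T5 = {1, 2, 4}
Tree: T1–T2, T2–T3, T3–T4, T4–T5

Yes; width 2.

Vertex coverage: the bags together contain {1, 2, 3, 4, 5, 6, 7}, the full vertex set. Edge coverage: each edge of G has both endpoints in at least one bag. Running intersection: for every vertex, the bags containing it form a connected subtree. All three properties hold, so this is a valid tree decomposition of width max|bag| − 1 = 2, and hence tw(G) ≤ 2.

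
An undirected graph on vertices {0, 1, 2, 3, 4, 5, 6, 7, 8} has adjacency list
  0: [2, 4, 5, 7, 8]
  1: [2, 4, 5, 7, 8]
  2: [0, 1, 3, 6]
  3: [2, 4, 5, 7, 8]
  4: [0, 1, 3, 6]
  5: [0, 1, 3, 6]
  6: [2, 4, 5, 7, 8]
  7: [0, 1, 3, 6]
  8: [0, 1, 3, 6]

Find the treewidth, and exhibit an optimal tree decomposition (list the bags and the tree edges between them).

Treewidth 4.
One optimal decomposition is:
Bags: B1 = {0, 1, 3, 6, 8}  B2 = {0, 1, 2, 3, 6}  B3 = {0, 1, 3, 6, 7}  B4 = {0, 1, 3, 4, 6}  B5 = {0, 1, 3, 5, 6}
Tree: B1–B2, B2–B3, B3–B4, B4–B5

Every bag has size at most 5, so the width is 5 − 1 = 4 and tw(G) ≤ 4. For the lower bound: the 5 vertex sets {3,8}, {1,2}, {6,7}, {0}, {4} are disjoint, each induces a connected subgraph, and every pair is joined by at least one edge of G. Contracting each set to a single vertex therefore yields K_{5} as a minor, and since treewidth is minor-monotone, tw(G) ≥ tw(K_{5}) = 4. Hence tw(G) = 4 exactly.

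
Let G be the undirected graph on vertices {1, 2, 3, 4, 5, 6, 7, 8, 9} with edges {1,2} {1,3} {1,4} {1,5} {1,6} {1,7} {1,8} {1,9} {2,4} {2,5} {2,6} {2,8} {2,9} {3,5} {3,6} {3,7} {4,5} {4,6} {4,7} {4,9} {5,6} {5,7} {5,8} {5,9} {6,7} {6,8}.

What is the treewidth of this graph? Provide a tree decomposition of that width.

Each bag holds 5 vertices, so the decomposition has width 4, which upper-bounds the treewidth. On the other hand G contains the 5-clique {1, 2, 4, 5, 9}. A clique must lie in a single bag of any decomposition, so no decomposition can have width below 4. Therefore the treewidth is 4.

Treewidth 4.
One optimal decomposition is:
Bags: B1 = {1, 2, 5, 6, 8}  B2 = {1, 2, 4, 5, 6}  B3 = {1, 4, 5, 6, 7}  B4 = {1, 3, 5, 6, 7}  B5 = {1, 2, 4, 5, 9}
Tree: B1–B2, B2–B3, B3–B4, B2–B5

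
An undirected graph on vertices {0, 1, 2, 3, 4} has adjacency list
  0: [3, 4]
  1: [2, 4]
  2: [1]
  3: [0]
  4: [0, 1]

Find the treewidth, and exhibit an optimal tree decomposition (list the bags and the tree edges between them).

Every bag has size at most 2, so the width is 2 − 1 = 1 and tw(G) ≤ 1. Since G has at least one edge (e.g. 2–1), it is not an edgeless graph, so tw(G) ≥ 1. Hence tw(G) = 1 exactly.

Treewidth 1.
Bags: B1 = {1, 2}  B2 = {1, 4}  B3 = {0, 4}  B4 = {0, 3}
Tree: B1–B2, B2–B3, B3–B4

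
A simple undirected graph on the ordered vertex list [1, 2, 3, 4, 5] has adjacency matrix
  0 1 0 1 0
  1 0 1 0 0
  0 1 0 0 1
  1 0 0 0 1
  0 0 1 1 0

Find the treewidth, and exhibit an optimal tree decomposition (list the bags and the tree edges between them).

Treewidth 2.
One optimal decomposition is:
Bags: B1 = {1, 4, 5}  B2 = {1, 3, 5}  B3 = {1, 2, 3}
Tree: B1–B2, B2–B3

Each bag holds 3 vertices, so the decomposition has width 2, which upper-bounds the treewidth. The edges 1–4–5–3–2–1 form a cycle, so G is not a tree and its treewidth is at least 2. Therefore the treewidth is 2.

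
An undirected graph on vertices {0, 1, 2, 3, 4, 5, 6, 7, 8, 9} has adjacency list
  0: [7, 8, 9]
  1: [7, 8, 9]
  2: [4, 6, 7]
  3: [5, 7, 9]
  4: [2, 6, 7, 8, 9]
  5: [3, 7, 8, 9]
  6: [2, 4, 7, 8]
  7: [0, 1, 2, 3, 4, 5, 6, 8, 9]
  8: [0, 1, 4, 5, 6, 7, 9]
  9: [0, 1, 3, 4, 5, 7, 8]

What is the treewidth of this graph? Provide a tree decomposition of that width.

Each bag holds 4 vertices, so the decomposition has width 3, which upper-bounds the treewidth. For the lower bound, the 4 vertices {0, 7, 8, 9} are pairwise adjacent, and any tree decomposition puts a clique entirely inside one bag — forcing width ≥ 3. Hence tw(G) = 3 exactly.

Treewidth 3.
One such decomposition:
Bags: B1 = {4, 6, 7, 8}  B2 = {4, 7, 8, 9}  B3 = {5, 7, 8, 9}  B4 = {3, 5, 7, 9}  B5 = {1, 7, 8, 9}  B6 = {0, 7, 8, 9}  B7 = {2, 4, 6, 7}
Tree: B1–B2, B2–B3, B3–B4, B2–B5, B3–B6, B1–B7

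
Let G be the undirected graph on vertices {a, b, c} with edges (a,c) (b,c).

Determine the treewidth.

A width-1 tree decomposition is:
Bags: B1 = {b, c}  B2 = {a, c}
Tree: B1–B2
The largest bag has 2 vertices, giving width 1; this decomposition certifies tw(G) ≤ 1. Any graph with an edge has treewidth ≥ 1, and G has the edge c–b. Combining the bounds, tw(G) = 1.

1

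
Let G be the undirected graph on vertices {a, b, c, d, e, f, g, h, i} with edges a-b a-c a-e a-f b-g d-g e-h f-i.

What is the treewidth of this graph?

A width-1 tree decomposition is:
Bags: B1 = {b, g}  B2 = {a, b}  B3 = {a, c}  B4 = {a, e}  B5 = {d, g}  B6 = {e, h}  B7 = {a, f}  B8 = {f, i}
Tree: B1–B2, B2–B3, B2–B4, B1–B5, B4–B6, B3–B7, B7–B8
Every bag has size at most 2, so the width is 2 − 1 = 1 and tw(G) ≤ 1. G has an edge, so its treewidth is at least 1. Combining the bounds, tw(G) = 1.

1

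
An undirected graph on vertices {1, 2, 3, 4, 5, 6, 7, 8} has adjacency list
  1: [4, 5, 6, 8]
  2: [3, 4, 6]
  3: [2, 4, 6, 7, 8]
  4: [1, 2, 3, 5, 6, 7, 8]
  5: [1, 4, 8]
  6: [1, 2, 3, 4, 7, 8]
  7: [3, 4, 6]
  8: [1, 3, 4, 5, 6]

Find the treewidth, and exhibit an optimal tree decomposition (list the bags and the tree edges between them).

The largest bag has 4 vertices, giving width 3; this decomposition certifies tw(G) ≤ 3. Conversely, {1, 4, 5, 8} is a clique of size 4, and the vertices of any clique must share a bag in every tree decomposition; so some bag has ≥ 4 vertices and tw(G) ≥ 3. Hence tw(G) = 3 exactly.

Treewidth 3.
One optimal decomposition is:
Bags: B1 = {1, 4, 6, 8}  B2 = {3, 4, 6, 8}  B3 = {2, 3, 4, 6}  B4 = {3, 4, 6, 7}  B5 = {1, 4, 5, 8}
Tree: B1–B2, B2–B3, B2–B4, B1–B5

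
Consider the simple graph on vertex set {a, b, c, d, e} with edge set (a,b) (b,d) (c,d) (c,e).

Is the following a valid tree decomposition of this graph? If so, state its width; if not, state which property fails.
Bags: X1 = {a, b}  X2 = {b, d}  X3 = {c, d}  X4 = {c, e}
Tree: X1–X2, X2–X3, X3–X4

Checking the three conditions: (i) the bags cover all of {a, b, c, d, e}; (ii) for each edge, some bag contains both endpoints; (iii) the bags containing any fixed vertex form a subtree. All hold, so the decomposition is valid with width 2 − 1 = 1.

Yes; width 1.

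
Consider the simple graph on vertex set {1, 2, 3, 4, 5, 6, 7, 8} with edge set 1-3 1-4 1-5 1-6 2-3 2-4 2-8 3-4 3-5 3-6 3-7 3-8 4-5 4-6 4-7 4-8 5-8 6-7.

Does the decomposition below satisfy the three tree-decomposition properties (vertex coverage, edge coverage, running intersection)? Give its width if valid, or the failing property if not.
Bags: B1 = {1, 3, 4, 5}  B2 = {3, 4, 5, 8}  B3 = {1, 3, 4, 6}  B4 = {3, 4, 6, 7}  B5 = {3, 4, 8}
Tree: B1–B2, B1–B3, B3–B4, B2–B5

No — vertex 2 appears in no bag.

A tree decomposition must satisfy three properties: every vertex lies in some bag; for every edge, both endpoints lie together in some bag; and for every vertex, the bags containing it form a connected subtree. Here vertex 2 appears in no bag, so the decomposition is invalid.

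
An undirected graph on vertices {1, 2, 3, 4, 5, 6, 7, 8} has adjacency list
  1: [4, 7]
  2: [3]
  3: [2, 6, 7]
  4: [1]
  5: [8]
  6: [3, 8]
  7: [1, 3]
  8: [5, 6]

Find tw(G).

1

A width-1 tree decomposition is:
Bags: B1 = {5, 8}  B2 = {6, 8}  B3 = {3, 6}  B4 = {3, 7}  B5 = {1, 7}  B6 = {2, 3}  B7 = {1, 4}
Tree: B1–B2, B2–B3, B3–B4, B4–B5, B4–B6, B5–B7
The largest bag has 2 vertices, giving width 1; this decomposition certifies tw(G) ≤ 1. Any graph with an edge has treewidth ≥ 1, and G has the edge 5–8. Therefore the treewidth is 1.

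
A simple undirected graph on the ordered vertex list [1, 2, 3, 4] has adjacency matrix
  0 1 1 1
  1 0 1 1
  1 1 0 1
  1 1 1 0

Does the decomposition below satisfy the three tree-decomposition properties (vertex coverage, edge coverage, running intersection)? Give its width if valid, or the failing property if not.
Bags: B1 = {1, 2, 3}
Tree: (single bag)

A tree decomposition must satisfy three properties: every vertex lies in some bag; for every edge, both endpoints lie together in some bag; and for every vertex, the bags containing it form a connected subtree. Here vertex 4 appears in no bag, so the decomposition is invalid.

No — vertex 4 appears in no bag.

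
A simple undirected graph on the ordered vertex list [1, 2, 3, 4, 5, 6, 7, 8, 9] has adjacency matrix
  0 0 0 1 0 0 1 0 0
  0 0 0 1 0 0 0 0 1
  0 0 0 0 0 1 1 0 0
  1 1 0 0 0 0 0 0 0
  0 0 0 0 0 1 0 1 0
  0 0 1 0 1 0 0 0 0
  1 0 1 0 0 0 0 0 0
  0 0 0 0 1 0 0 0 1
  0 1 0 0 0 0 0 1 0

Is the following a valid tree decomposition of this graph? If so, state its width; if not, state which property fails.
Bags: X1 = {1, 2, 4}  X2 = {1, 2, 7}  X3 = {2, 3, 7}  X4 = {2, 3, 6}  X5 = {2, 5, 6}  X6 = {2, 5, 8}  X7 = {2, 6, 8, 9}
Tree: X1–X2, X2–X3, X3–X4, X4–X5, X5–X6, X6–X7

No — bags containing vertex 6 are not connected in the tree.

A tree decomposition must satisfy three properties: every vertex lies in some bag; for every edge, both endpoints lie together in some bag; and for every vertex, the bags containing it form a connected subtree. Here bags containing vertex 6 are not connected in the tree, so the decomposition is invalid.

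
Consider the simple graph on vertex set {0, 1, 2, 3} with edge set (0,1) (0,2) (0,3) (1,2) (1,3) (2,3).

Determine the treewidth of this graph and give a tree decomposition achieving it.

A single bag containing all 4 vertices is trivially a valid decomposition of width 3. For the lower bound, the 4 vertices {0, 1, 2, 3} are pairwise adjacent, and any tree decomposition puts a clique entirely inside one bag — forcing width ≥ 3. Hence tw(G) = 3 exactly.

Treewidth 3.
Bags: B1 = {0, 1, 2, 3}
Tree: (single bag)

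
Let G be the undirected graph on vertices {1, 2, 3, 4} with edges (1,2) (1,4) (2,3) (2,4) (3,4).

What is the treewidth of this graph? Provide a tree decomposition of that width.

Treewidth 2.
Bags: B1 = {1, 2, 4}  B2 = {2, 3, 4}
Tree: B1–B2

The largest bag has 3 vertices, giving width 2; this decomposition certifies tw(G) ≤ 2. On the other hand G contains the 3-clique {1, 2, 4}. A clique must lie in a single bag of any decomposition, so no decomposition can have width below 2. The upper and lower bounds meet at 2, so that is the treewidth.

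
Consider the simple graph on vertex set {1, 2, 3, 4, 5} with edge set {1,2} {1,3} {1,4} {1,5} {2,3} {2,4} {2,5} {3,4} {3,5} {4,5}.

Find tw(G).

4

A width-4 tree decomposition is:
Bags: B1 = {1, 2, 3, 4, 5}
Tree: (single bag)
With just one bag of size 5, the width is 5 − 1 = 4, so tw(G) ≤ 4. For the lower bound, the 5 vertices {1, 2, 3, 4, 5} are pairwise adjacent, and any tree decomposition puts a clique entirely inside one bag — forcing width ≥ 4. Therefore the treewidth is 4.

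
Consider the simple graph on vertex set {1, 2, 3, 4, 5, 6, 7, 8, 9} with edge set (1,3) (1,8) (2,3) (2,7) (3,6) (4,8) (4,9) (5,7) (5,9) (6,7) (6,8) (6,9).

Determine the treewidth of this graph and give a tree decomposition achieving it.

Treewidth 3.
One such decomposition:
Bags: B1 = {4, 5, 8, 9}  B2 = {5, 6, 8, 9}  B3 = {5, 6, 7, 8}  B4 = {1, 6, 7, 8}  B5 = {1, 3, 6, 7}  B6 = {1, 2, 3, 7}
Tree: B1–B2, B2–B3, B3–B4, B4–B5, B5–B6

Each bag holds 4 vertices, so the decomposition has width 3, which upper-bounds the treewidth. For the lower bound: the 4 vertex sets {4,5,9}, {8}, {6}, {1,2,3,7} are disjoint, each induces a connected subgraph, and every pair is joined by at least one edge of G. Contracting each set to a single vertex therefore yields K_{4} as a minor, and since treewidth is minor-monotone, tw(G) ≥ tw(K_{4}) = 3. Hence tw(G) = 3 exactly.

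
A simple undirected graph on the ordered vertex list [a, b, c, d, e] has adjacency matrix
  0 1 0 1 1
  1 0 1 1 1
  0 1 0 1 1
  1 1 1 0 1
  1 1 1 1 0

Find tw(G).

3

A width-3 tree decomposition is:
Bags: B1 = {a, b, d, e}  B2 = {b, c, d, e}
Tree: B1–B2
The largest bag has 4 vertices, giving width 3; this decomposition certifies tw(G) ≤ 3. Conversely, {b, c, d, e} is a clique of size 4, and the vertices of any clique must share a bag in every tree decomposition; so some bag has ≥ 4 vertices and tw(G) ≥ 3. Combining the bounds, tw(G) = 3.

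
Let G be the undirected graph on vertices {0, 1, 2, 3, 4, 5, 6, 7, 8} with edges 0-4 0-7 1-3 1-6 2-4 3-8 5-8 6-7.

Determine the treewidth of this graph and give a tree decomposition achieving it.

Treewidth 1.
One optimal decomposition is:
Bags: B1 = {5, 8}  B2 = {3, 8}  B3 = {1, 3}  B4 = {1, 6}  B5 = {6, 7}  B6 = {0, 7}  B7 = {0, 4}  B8 = {2, 4}
Tree: B1–B2, B2–B3, B3–B4, B4–B5, B5–B6, B6–B7, B7–B8

Every bag has size at most 2, so the width is 2 − 1 = 1 and tw(G) ≤ 1. Any graph with an edge has treewidth ≥ 1, and G has the edge 5–8. Hence tw(G) = 1 exactly.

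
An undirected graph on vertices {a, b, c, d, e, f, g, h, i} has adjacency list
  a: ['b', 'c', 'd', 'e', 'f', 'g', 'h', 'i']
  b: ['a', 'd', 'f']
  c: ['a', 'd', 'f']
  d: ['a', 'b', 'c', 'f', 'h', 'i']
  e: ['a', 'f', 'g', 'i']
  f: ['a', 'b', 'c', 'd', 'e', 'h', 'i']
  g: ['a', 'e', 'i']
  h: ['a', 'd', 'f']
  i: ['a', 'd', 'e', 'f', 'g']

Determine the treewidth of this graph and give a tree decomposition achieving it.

Each bag holds 4 vertices, so the decomposition has width 3, which upper-bounds the treewidth. On the other hand G contains the 4-clique {a, e, g, i}. A clique must lie in a single bag of any decomposition, so no decomposition can have width below 3. Combining the bounds, tw(G) = 3.

Treewidth 3.
One optimal decomposition is:
Bags: B1 = {a, d, f, i}  B2 = {a, e, f, i}  B3 = {a, c, d, f}  B4 = {a, d, f, h}  B5 = {a, b, d, f}  B6 = {a, e, g, i}
Tree: B1–B2, B1–B3, B3–B4, B3–B5, B2–B6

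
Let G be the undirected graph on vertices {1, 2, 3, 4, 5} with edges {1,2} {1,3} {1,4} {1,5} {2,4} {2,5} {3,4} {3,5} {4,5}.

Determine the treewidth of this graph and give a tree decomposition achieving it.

Treewidth 3.
One such decomposition:
Bags: B1 = {1, 3, 4, 5}  B2 = {1, 2, 4, 5}
Tree: B1–B2

The largest bag has 4 vertices, giving width 3; this decomposition certifies tw(G) ≤ 3. Conversely, {1, 2, 4, 5} is a clique of size 4, and the vertices of any clique must share a bag in every tree decomposition; so some bag has ≥ 4 vertices and tw(G) ≥ 3. Combining the bounds, tw(G) = 3.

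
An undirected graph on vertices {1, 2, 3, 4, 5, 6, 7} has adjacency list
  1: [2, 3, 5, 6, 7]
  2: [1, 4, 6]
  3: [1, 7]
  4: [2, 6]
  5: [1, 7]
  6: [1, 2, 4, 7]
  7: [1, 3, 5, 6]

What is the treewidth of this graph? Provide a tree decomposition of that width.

Every bag has size at most 3, so the width is 3 − 1 = 2 and tw(G) ≤ 2. For the lower bound, the 3 vertices {1, 2, 6} are pairwise adjacent, and any tree decomposition puts a clique entirely inside one bag — forcing width ≥ 2. Hence tw(G) = 2 exactly.

Treewidth 2.
One optimal decomposition is:
Bags: B1 = {1, 2, 6}  B2 = {1, 6, 7}  B3 = {2, 4, 6}  B4 = {1, 5, 7}  B5 = {1, 3, 7}
Tree: B1–B2, B1–B3, B2–B4, B4–B5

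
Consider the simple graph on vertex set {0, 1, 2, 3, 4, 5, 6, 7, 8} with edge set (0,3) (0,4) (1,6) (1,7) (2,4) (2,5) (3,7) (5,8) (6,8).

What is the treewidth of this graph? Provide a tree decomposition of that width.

Treewidth 2.
One optimal decomposition is:
Bags: B1 = {5, 6, 8}  B2 = {1, 5, 6}  B3 = {1, 5, 7}  B4 = {3, 5, 7}  B5 = {0, 3, 5}  B6 = {0, 4, 5}  B7 = {2, 4, 5}
Tree: B1–B2, B2–B3, B3–B4, B4–B5, B5–B6, B6–B7

The largest bag has 3 vertices, giving width 2; this decomposition certifies tw(G) ≤ 2. Since 5–8–6–1–7–3–0–4–2–5 is a cycle in G, G is not acyclic. Forests are exactly the graphs of treewidth ≤ 1, so tw(G) ≥ 2. Combining the bounds, tw(G) = 2.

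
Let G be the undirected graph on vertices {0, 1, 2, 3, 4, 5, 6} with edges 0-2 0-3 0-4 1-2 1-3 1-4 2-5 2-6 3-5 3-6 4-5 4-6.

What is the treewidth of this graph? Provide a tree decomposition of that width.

Treewidth 3.
Bags: B1 = {0, 2, 3, 4}  B2 = {1, 2, 3, 4}  B3 = {2, 3, 4, 6}  B4 = {2, 3, 4, 5}
Tree: B1–B2, B2–B3, B3–B4

The largest bag has 4 vertices, giving width 3; this decomposition certifies tw(G) ≤ 3. For the lower bound: the 4 vertex sets {0,2}, {1,4}, {3}, {6} are disjoint, each induces a connected subgraph, and every pair is joined by at least one edge of G. Contracting each set to a single vertex therefore yields K_{4} as a minor, and since treewidth is minor-monotone, tw(G) ≥ tw(K_{4}) = 3. The upper and lower bounds meet at 3, so that is the treewidth.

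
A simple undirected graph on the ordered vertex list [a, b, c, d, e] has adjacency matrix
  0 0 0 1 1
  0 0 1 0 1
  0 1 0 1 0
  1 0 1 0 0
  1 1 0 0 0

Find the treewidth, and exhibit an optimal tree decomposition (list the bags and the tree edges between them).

The largest bag has 3 vertices, giving width 2; this decomposition certifies tw(G) ≤ 2. For the lower bound, G contains the cycle a–d–c–b–e–a, so G is not a forest; only forests have treewidth ≤ 1, hence tw(G) ≥ 2. Combining the bounds, tw(G) = 2.

Treewidth 2.
One optimal decomposition is:
Bags: B1 = {a, c, d}  B2 = {a, b, c}  B3 = {a, b, e}
Tree: B1–B2, B2–B3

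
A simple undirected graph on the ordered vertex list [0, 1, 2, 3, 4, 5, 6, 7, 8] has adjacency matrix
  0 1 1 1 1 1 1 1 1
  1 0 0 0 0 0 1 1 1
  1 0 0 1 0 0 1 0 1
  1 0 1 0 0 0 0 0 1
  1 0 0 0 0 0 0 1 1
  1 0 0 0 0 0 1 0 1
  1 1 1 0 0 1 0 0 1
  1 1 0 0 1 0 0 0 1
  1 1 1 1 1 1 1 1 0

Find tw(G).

3

A width-3 tree decomposition is:
Bags: B1 = {0, 1, 6, 8}  B2 = {0, 5, 6, 8}  B3 = {0, 2, 6, 8}  B4 = {0, 1, 7, 8}  B5 = {0, 2, 3, 8}  B6 = {0, 4, 7, 8}
Tree: B1–B2, B1–B3, B1–B4, B3–B5, B4–B6
Each bag holds 4 vertices, so the decomposition has width 3, which upper-bounds the treewidth. For the lower bound, the 4 vertices {0, 2, 3, 8} are pairwise adjacent, and any tree decomposition puts a clique entirely inside one bag — forcing width ≥ 3. Therefore the treewidth is 3.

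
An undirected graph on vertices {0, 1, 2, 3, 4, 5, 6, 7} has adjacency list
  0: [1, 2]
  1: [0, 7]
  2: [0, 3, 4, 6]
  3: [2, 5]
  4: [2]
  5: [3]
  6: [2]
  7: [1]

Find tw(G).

1

A width-1 tree decomposition is:
Bags: B1 = {2, 3}  B2 = {0, 2}  B3 = {3, 5}  B4 = {2, 4}  B5 = {0, 1}  B6 = {2, 6}  B7 = {1, 7}
Tree: B1–B2, B1–B3, B2–B4, B2–B5, B4–B6, B5–B7
Every bag has size at most 2, so the width is 2 − 1 = 1 and tw(G) ≤ 1. Any graph with an edge has treewidth ≥ 1, and G has the edge 3–2. The upper and lower bounds meet at 1, so that is the treewidth.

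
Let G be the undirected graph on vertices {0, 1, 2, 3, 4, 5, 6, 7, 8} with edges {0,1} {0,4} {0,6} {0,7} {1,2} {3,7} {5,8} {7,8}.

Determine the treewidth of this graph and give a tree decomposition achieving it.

The largest bag has 2 vertices, giving width 1; this decomposition certifies tw(G) ≤ 1. Any graph with an edge has treewidth ≥ 1, and G has the edge 0–6. Hence tw(G) = 1 exactly.

Treewidth 1.
Bags: B1 = {0, 6}  B2 = {0, 1}  B3 = {0, 7}  B4 = {7, 8}  B5 = {0, 4}  B6 = {3, 7}  B7 = {1, 2}  B8 = {5, 8}
Tree: B1–B2, B1–B3, B3–B4, B1–B5, B4–B6, B2–B7, B4–B8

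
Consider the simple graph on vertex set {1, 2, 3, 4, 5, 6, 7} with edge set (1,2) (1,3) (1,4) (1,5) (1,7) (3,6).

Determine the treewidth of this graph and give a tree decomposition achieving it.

Treewidth 1.
One such decomposition:
Bags: B1 = {1, 5}  B2 = {1, 4}  B3 = {1, 7}  B4 = {1, 3}  B5 = {1, 2}  B6 = {3, 6}
Tree: B1–B2, B2–B3, B3–B4, B4–B5, B4–B6

Every bag has size at most 2, so the width is 2 − 1 = 1 and tw(G) ≤ 1. G has an edge, so its treewidth is at least 1. The upper and lower bounds meet at 1, so that is the treewidth.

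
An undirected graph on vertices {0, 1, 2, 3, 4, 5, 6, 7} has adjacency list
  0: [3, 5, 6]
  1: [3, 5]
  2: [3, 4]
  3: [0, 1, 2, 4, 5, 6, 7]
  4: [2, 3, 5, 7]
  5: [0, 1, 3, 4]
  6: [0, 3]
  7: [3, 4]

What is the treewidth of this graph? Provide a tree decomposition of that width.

Treewidth 2.
One optimal decomposition is:
Bags: B1 = {3, 4, 5}  B2 = {3, 4, 7}  B3 = {0, 3, 5}  B4 = {2, 3, 4}  B5 = {1, 3, 5}  B6 = {0, 3, 6}
Tree: B1–B2, B1–B3, B1–B4, B3–B5, B3–B6

The largest bag has 3 vertices, giving width 2; this decomposition certifies tw(G) ≤ 2. On the other hand G contains the 3-clique {0, 3, 5}. A clique must lie in a single bag of any decomposition, so no decomposition can have width below 2. Therefore the treewidth is 2.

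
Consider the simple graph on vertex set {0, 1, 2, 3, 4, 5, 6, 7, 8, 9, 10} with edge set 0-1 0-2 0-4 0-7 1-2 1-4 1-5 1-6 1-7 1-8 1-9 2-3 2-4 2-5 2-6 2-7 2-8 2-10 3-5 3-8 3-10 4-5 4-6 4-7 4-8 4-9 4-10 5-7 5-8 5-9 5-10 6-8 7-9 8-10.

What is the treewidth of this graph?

4

A width-4 tree decomposition is:
Bags: B1 = {1, 2, 4, 5, 7}  B2 = {1, 4, 5, 7, 9}  B3 = {1, 2, 4, 5, 8}  B4 = {0, 1, 2, 4, 7}  B5 = {2, 4, 5, 8, 10}  B6 = {2, 3, 5, 8, 10}  B7 = {1, 2, 4, 6, 8}
Tree: B1–B2, B1–B3, B1–B4, B3–B5, B5–B6, B3–B7
Each bag holds 5 vertices, so the decomposition has width 4, which upper-bounds the treewidth. For the lower bound, the 5 vertices {1, 4, 5, 7, 9} are pairwise adjacent, and any tree decomposition puts a clique entirely inside one bag — forcing width ≥ 4. Therefore the treewidth is 4.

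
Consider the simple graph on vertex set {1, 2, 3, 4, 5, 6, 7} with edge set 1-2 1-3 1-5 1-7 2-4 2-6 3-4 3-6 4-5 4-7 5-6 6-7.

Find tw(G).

3

A width-3 tree decomposition is:
Bags: B1 = {1, 4, 5, 6}  B2 = {1, 4, 6, 7}  B3 = {1, 3, 4, 6}  B4 = {1, 2, 4, 6}
Tree: B1–B2, B2–B3, B3–B4
The largest bag has 4 vertices, giving width 3; this decomposition certifies tw(G) ≤ 3. For the lower bound: the 4 vertex sets {5,6}, {1,7}, {4}, {3} are disjoint, each induces a connected subgraph, and every pair is joined by at least one edge of G. Contracting each set to a single vertex therefore yields K_{4} as a minor, and since treewidth is minor-monotone, tw(G) ≥ tw(K_{4}) = 3. Therefore the treewidth is 3.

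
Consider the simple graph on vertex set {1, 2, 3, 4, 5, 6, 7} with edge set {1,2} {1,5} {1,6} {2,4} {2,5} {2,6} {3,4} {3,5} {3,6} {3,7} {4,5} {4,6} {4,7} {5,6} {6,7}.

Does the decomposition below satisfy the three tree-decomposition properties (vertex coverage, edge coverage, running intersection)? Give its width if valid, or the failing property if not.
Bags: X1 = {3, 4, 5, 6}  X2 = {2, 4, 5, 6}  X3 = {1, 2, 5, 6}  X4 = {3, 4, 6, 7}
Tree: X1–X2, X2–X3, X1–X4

Checking the three conditions: (i) the bags cover all of {1, 2, 3, 4, 5, 6, 7}; (ii) for each edge, some bag contains both endpoints; (iii) the bags containing any fixed vertex form a subtree. All hold, so the decomposition is valid with width 4 − 1 = 3.

Yes; width 3.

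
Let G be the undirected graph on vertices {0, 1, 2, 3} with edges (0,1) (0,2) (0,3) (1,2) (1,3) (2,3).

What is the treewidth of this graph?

A width-3 tree decomposition is:
Bags: B1 = {0, 1, 2, 3}
Tree: (single bag)
A single bag containing all 4 vertices is trivially a valid decomposition of width 3. Conversely, {0, 1, 2, 3} is a clique of size 4, and the vertices of any clique must share a bag in every tree decomposition; so some bag has ≥ 4 vertices and tw(G) ≥ 3. The upper and lower bounds meet at 3, so that is the treewidth.

3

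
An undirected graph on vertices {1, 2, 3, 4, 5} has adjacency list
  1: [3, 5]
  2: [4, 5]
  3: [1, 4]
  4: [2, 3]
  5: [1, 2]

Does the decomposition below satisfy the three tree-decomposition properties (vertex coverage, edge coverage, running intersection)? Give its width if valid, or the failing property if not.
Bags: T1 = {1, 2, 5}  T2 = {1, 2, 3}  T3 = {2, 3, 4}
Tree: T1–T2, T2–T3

Every vertex of G appears in some bag (union = {1, 2, 3, 4, 5}); every edge is covered by a bag; and for each vertex v the set of bags containing v is connected in the bag tree. The decomposition is therefore valid. The largest bag has 3 vertices, so the width is 2.

Yes; width 2.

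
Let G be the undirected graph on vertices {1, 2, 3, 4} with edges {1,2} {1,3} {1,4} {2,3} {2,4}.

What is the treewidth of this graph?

2

A width-2 tree decomposition is:
Bags: B1 = {1, 2, 4}  B2 = {1, 2, 3}
Tree: B1–B2
The largest bag has 3 vertices, giving width 2; this decomposition certifies tw(G) ≤ 2. On the other hand G contains the 3-clique {1, 2, 3}. A clique must lie in a single bag of any decomposition, so no decomposition can have width below 2. Combining the bounds, tw(G) = 2.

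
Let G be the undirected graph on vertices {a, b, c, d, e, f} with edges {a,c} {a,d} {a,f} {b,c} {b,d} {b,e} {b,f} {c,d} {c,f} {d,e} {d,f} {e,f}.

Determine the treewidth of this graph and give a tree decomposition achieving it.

The largest bag has 4 vertices, giving width 3; this decomposition certifies tw(G) ≤ 3. On the other hand G contains the 4-clique {b, d, e, f}. A clique must lie in a single bag of any decomposition, so no decomposition can have width below 3. The upper and lower bounds meet at 3, so that is the treewidth.

Treewidth 3.
One such decomposition:
Bags: B1 = {b, d, e, f}  B2 = {b, c, d, f}  B3 = {a, c, d, f}
Tree: B1–B2, B2–B3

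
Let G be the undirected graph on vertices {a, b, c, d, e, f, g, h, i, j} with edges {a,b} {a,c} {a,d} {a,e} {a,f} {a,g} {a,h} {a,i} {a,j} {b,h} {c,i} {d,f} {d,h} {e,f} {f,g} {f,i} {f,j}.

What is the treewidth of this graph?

2

A width-2 tree decomposition is:
Bags: B1 = {a, d, f}  B2 = {a, e, f}  B3 = {a, f, i}  B4 = {a, d, h}  B5 = {a, f, j}  B6 = {a, f, g}  B7 = {a, b, h}  B8 = {a, c, i}
Tree: B1–B2, B2–B3, B1–B4, B1–B5, B2–B6, B4–B7, B3–B8
Each bag holds 3 vertices, so the decomposition has width 2, which upper-bounds the treewidth. For the lower bound, the 3 vertices {a, d, h} are pairwise adjacent, and any tree decomposition puts a clique entirely inside one bag — forcing width ≥ 2. The upper and lower bounds meet at 2, so that is the treewidth.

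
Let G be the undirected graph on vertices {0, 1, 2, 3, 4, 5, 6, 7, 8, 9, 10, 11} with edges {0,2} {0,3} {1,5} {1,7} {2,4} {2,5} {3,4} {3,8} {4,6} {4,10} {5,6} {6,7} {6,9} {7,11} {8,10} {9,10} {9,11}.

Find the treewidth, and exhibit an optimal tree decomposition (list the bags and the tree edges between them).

Treewidth 3.
One optimal decomposition is:
Bags: B1 = {0, 2, 3, 8}  B2 = {2, 3, 4, 8}  B3 = {2, 4, 8, 10}  B4 = {2, 4, 5, 10}  B5 = {4, 5, 6, 10}  B6 = {5, 6, 9, 10}  B7 = {1, 5, 6, 9}  B8 = {1, 6, 7, 9}  B9 = {1, 7, 9, 11}
Tree: B1–B2, B2–B3, B3–B4, B4–B5, B5–B6, B6–B7, B7–B8, B8–B9

Each bag holds 4 vertices, so the decomposition has width 3, which upper-bounds the treewidth. For the lower bound: the 4 vertex sets {0,3,8}, {2}, {4}, {5,6,9,10} are disjoint, each induces a connected subgraph, and every pair is joined by at least one edge of G. Contracting each set to a single vertex therefore yields K_{4} as a minor, and since treewidth is minor-monotone, tw(G) ≥ tw(K_{4}) = 3. Hence tw(G) = 3 exactly.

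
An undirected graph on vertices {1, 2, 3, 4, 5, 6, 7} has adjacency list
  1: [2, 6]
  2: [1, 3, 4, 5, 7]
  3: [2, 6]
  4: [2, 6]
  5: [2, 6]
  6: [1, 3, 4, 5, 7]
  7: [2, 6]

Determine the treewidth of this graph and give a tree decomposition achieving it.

Treewidth 2.
One optimal decomposition is:
Bags: B1 = {2, 6, 7}  B2 = {1, 2, 6}  B3 = {2, 5, 6}  B4 = {2, 3, 6}  B5 = {2, 4, 6}
Tree: B1–B2, B2–B3, B3–B4, B4–B5

Every bag has size at most 3, so the width is 3 − 1 = 2 and tw(G) ≤ 2. The edges 2–7–6–1–2 form a cycle, so G is not a tree and its treewidth is at least 2. Combining the bounds, tw(G) = 2.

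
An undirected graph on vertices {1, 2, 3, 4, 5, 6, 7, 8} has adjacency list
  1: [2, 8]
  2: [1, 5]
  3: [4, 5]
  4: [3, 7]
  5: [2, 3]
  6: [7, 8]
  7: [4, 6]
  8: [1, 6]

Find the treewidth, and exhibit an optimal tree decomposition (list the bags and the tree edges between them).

Treewidth 2.
One optimal decomposition is:
Bags: B1 = {1, 2, 8}  B2 = {2, 5, 8}  B3 = {3, 5, 8}  B4 = {3, 4, 8}  B5 = {4, 7, 8}  B6 = {6, 7, 8}
Tree: B1–B2, B2–B3, B3–B4, B4–B5, B5–B6

Each bag holds 3 vertices, so the decomposition has width 2, which upper-bounds the treewidth. For the lower bound, G contains the cycle 8–1–2–5–3–4–7–6–8, so G is not a forest; only forests have treewidth ≤ 1, hence tw(G) ≥ 2. Therefore the treewidth is 2.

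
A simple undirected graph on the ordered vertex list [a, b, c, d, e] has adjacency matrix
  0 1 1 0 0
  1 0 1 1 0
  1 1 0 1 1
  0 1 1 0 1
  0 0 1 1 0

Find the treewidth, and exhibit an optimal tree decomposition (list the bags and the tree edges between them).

Each bag holds 3 vertices, so the decomposition has width 2, which upper-bounds the treewidth. On the other hand G contains the 3-clique {c, d, e}. A clique must lie in a single bag of any decomposition, so no decomposition can have width below 2. Combining the bounds, tw(G) = 2.

Treewidth 2.
One such decomposition:
Bags: B1 = {b, c, d}  B2 = {c, d, e}  B3 = {a, b, c}
Tree: B1–B2, B1–B3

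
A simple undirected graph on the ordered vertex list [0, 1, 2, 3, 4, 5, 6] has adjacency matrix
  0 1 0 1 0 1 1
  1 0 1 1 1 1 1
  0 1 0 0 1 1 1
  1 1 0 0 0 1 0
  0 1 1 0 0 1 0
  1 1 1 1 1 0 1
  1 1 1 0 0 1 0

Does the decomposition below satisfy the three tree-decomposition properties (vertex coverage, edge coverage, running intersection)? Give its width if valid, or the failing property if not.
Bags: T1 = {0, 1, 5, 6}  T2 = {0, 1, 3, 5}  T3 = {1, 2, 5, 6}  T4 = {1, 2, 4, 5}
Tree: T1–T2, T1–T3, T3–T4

Yes; width 3.

Checking the three conditions: (i) the bags cover all of {0, 1, 2, 3, 4, 5, 6}; (ii) for each edge, some bag contains both endpoints; (iii) the bags containing any fixed vertex form a subtree. All hold, so the decomposition is valid with width 4 − 1 = 3.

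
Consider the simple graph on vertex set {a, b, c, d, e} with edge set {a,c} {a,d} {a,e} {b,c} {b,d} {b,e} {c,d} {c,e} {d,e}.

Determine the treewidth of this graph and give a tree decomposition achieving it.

Each bag holds 4 vertices, so the decomposition has width 3, which upper-bounds the treewidth. On the other hand G contains the 4-clique {a, c, d, e}. A clique must lie in a single bag of any decomposition, so no decomposition can have width below 3. Combining the bounds, tw(G) = 3.

Treewidth 3.
One such decomposition:
Bags: B1 = {b, c, d, e}  B2 = {a, c, d, e}
Tree: B1–B2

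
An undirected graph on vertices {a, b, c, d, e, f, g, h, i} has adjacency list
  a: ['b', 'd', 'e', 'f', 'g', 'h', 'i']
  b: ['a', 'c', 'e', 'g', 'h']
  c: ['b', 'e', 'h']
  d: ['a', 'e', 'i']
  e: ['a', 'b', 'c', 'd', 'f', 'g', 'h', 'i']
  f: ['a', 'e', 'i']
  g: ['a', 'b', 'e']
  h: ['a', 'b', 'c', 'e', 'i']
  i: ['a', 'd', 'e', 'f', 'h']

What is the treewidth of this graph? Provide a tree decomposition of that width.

Every bag has size at most 4, so the width is 4 − 1 = 3 and tw(G) ≤ 3. On the other hand G contains the 4-clique {b, c, e, h}. A clique must lie in a single bag of any decomposition, so no decomposition can have width below 3. Combining the bounds, tw(G) = 3.

Treewidth 3.
One such decomposition:
Bags: B1 = {a, e, h, i}  B2 = {a, e, f, i}  B3 = {a, d, e, i}  B4 = {a, b, e, h}  B5 = {b, c, e, h}  B6 = {a, b, e, g}
Tree: B1–B2, B1–B3, B1–B4, B4–B5, B4–B6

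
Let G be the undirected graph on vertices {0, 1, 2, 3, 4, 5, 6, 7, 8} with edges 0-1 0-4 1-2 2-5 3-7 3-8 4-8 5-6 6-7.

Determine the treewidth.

A width-2 tree decomposition is:
Bags: B1 = {0, 1, 4}  B2 = {1, 2, 4}  B3 = {2, 4, 5}  B4 = {4, 5, 6}  B5 = {4, 6, 7}  B6 = {3, 4, 7}  B7 = {3, 4, 8}
Tree: B1–B2, B2–B3, B3–B4, B4–B5, B5–B6, B6–B7
Each bag holds 3 vertices, so the decomposition has width 2, which upper-bounds the treewidth. The edges 4–0–1–2–5–6–7–3–8–4 form a cycle, so G is not a tree and its treewidth is at least 2. Combining the bounds, tw(G) = 2.

2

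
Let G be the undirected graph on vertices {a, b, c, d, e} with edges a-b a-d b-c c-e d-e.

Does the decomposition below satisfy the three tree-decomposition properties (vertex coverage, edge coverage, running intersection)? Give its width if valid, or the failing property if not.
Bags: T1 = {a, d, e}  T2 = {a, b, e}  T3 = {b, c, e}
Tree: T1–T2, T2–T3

Checking the three conditions: (i) the bags cover all of {a, b, c, d, e}; (ii) for each edge, some bag contains both endpoints; (iii) the bags containing any fixed vertex form a subtree. All hold, so the decomposition is valid with width 3 − 1 = 2.

Yes; width 2.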